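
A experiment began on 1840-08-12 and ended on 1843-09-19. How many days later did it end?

August 12, 1840 → August 12, 1841: 365 days.
August 12, 1841 → August 12, 1842: 365 days.
August 12, 1842 → August 12, 1843: 365 days.
August 1843: 31 − 12 = 19 days remain.
September 1–19, 1843: 19 days.
Residual: 38 days.
Total: 1133 days.

1133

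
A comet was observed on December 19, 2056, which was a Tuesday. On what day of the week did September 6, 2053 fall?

Saturday

Count forward from the earlier date (September 6, 2053) to the later (December 19, 2056):
September 6, 2053 → September 6, 2054: 365 days.
September 6, 2054 → September 6, 2055: 365 days.
September 6, 2055 → September 6, 2056: 366 days (2056 is a leap year).
September 2056: 30 − 6 = 24 days remain.
Then October (31), November (30): 31 + 30 = 61 days.
December 1–19, 2056: 19 days.
Residual: 104 days.
Total: 1200 days.
1200 mod 7 = 3, so 3 days before Tuesday is Saturday.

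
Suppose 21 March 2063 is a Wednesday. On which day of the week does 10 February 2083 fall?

Day-of-year of March 21, 2063: 80.
Day-of-year of February 10, 2083: 41.
2063 has 365 days, so 365 − 80 = 285 days remain in 2063.
Full years 2064–2082: 14 common + 5 leap = 14×365 + 5×366 = 6940 days.
Total: 285 + 6940 + 41 = 7266 days.
7266 is a multiple of 7, so 10 February 2083 falls on the same weekday: Wednesday.

Wednesday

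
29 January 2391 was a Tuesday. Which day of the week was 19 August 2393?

January 2391: 31 − 29 = 2 days remain.
Then 30 full months totalling 912 days.
August 1–19, 2393: 19 days.
Total: 2 + 912 + 19 = 933 days.
933 mod 7 = 2, so 2 days after Tuesday is Thursday.

Thursday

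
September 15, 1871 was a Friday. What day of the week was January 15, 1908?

Day-of-year of September 15, 1871: 258.
Day-of-year of January 15, 1908: 15.
1871 has 365 days, so 365 − 258 = 107 days remain in 1871.
Full years 1872–1907: 28 common + 8 leap = 28×365 + 8×366 = 13148 days.
Total: 107 + 13148 + 15 = 13270 days.
13270 mod 7 = 5, so 5 days after Friday is Wednesday.

Wednesday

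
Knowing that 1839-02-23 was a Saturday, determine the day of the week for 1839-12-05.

Thursday

February 1839: 28 − 23 = 5 days remain (1839 is not a leap year, so February has 28 days).
Then 9 full months totalling 275 days.
December 1–5, 1839: 5 days.
Total: 5 + 275 + 5 = 285 days.
285 mod 7 = 5, so 5 days after Saturday is Thursday.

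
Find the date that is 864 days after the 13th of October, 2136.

the 24th of February, 2139

Count 864 days after October 13, 2136:
October 13, 2136 → October 13, 2137: 365 days.
October 13, 2137 → October 13, 2138: 365 days.
October 2138: 31 − 13 = 18 days remain.
Then November (30), December (31), January (31): 30 + 31 + 31 = 92 days.
February 1–24, 2139: 24 days (2139 is not a leap year).
Residual: 134 days.
Total: 864 days.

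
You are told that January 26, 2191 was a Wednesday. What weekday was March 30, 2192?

Friday

January 2191: 31 − 26 = 5 days remain.
Then 13 full months totalling 394 days.
March 1–30, 2192: 30 days.
Total: 5 + 394 + 30 = 429 days.
429 mod 7 = 2, so 2 days after Wednesday is Friday.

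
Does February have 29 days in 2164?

2164 is a leap year.

Yes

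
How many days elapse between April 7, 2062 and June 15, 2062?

April 2062: 30 − 7 = 23 days remain.
Then May (31): 31 days.
June 1–15, 2062: 15 days.
Total: 23 + 31 + 15 = 69 days.

69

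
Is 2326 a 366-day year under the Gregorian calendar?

2326 is not a leap year.

No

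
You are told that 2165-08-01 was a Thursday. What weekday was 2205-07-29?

Day-of-year of August 1, 2165: 213.
Day-of-year of July 29, 2205: 210.
2165 has 365 days, so 365 − 213 = 152 days remain in 2165.
Full years 2166–2204: 30 common + 9 leap = 30×365 + 9×366 = 14244 days.
Total: 152 + 14244 + 210 = 14606 days.
14606 mod 7 = 4, so 4 days after Thursday is Monday.

Monday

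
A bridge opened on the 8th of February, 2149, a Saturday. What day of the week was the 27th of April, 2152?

Thursday

Day-of-year of February 8, 2149: 39.
Day-of-year of April 27, 2152: 118.
2149 has 365 days, so 365 − 39 = 326 days remain in 2149.
Full years: 2150: 365; 2151: 365. Sum = 730.
Total: 326 + 730 + 118 = 1174 days.
1174 mod 7 = 5, so 5 days after Saturday is Thursday.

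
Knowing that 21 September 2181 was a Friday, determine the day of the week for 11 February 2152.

Friday

Count forward from the earlier date (February 11, 2152) to the later (September 21, 2181):
Day-of-year of February 11, 2152: 42.
Day-of-year of September 21, 2181: 264.
2152 has 366 days, so 366 − 42 = 324 days remain in 2152.
Full years 2153–2180: 21 common + 7 leap = 21×365 + 7×366 = 10227 days.
Total: 324 + 10227 + 264 = 10815 days.
10815 is a multiple of 7, so 11 February 2152 falls on the same weekday: Friday.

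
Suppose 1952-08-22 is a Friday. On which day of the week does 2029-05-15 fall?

Day-of-year of August 22, 1952: 235.
Day-of-year of May 15, 2029: 135.
1952 has 366 days, so 366 − 235 = 131 days remain in 1952.
Full years 1953–2028: 57 common + 19 leap = 57×365 + 19×366 = 27759 days.
Total: 131 + 27759 + 135 = 28025 days.
28025 mod 7 = 4, so 4 days after Friday is Tuesday.

Tuesday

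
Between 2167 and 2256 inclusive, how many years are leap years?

Years divisible by 4: 2168, 2172, …, 2256 — 23 in all.
Of these, 2200 is divisible by 100 but not 400, so not leap.
Leap years: 23 − 1 = 22.

22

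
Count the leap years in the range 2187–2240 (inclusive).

13

Years divisible by 4: 2188, 2192, …, 2240 — 14 in all.
Of these, 2200 is divisible by 100 but not 400, so not leap.
Leap years: 14 − 1 = 13.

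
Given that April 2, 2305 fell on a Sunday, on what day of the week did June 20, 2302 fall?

Friday

Count forward from the earlier date (June 20, 2302) to the later (April 2, 2305):
Day-of-year of June 20, 2302: 171.
Day-of-year of April 2, 2305: 92.
2302 has 365 days, so 365 − 171 = 194 days remain in 2302.
Full years: 2303: 365; 2304: 366. Sum = 731.
Total: 194 + 731 + 92 = 1017 days.
1017 mod 7 = 2, so 2 days before Sunday is Friday.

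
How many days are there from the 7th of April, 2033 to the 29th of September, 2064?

From April 7, 2033 to April 7, 2064: 31 years, of which 8 contain a Feb 29 — 23×365 + 8×366 = 11323 days.
April 2064: 30 − 7 = 23 days remain.
Then May (31), June (30), July (31), August (31): 31 + 30 + 31 + 31 = 123 days.
September 1–29, 2064: 29 days.
Residual: 175 days.
Total: 11498 days.

11498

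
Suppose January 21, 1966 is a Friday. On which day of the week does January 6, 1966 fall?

Thursday

Count forward from the earlier date (January 6, 1966) to the later (January 21, 1966):
Within January 1966: 21 − 6 = 15 days.
15 mod 7 = 1, so 1 day before Friday is Thursday.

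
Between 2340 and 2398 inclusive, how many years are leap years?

15

Years divisible by 4: 2340, 2344, …, 2396 — 15 in all.
No century exceptions apply. Count: 15.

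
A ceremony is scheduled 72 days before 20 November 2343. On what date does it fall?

9 September 2343

Count 72 days before November 20, 2343:
September 2343: 30 − 9 = 21 days remain.
Then October (31): 31 days.
November 1–20, 2343: 20 days.
Total: 21 + 31 + 20 = 72 days.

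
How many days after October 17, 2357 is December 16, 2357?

October 2357: 31 − 17 = 14 days remain.
Then November (30): 30 days.
December 1–16, 2357: 16 days.
Total: 14 + 30 + 16 = 60 days.

60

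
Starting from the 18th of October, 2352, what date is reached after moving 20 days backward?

the 28th of September, 2352

Count 20 days before October 18, 2352:
September 2352: 30 − 28 = 2 days remain.
October 1–18, 2352: 18 days.
Total: 2 + 18 = 20 days.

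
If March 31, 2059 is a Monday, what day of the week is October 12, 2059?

March 2059: 31 − 31 = 0 days remain.
Then April (30), May (31), June (30), July (31), August (31), September (30): 30 + 31 + 30 + 31 + 31 + 30 = 183 days.
October 1–12, 2059: 12 days.
Total: 0 + 183 + 12 = 195 days.
195 mod 7 = 6, so 6 days after Monday is Sunday.

Sunday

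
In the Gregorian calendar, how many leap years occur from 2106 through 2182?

19

Years divisible by 4: 2108, 2112, …, 2180 — 19 in all.
No century exceptions apply. Count: 19.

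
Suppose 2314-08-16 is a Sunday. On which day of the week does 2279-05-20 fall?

Count forward from the earlier date (May 20, 2279) to the later (August 16, 2314):
From May 20, 2279 to May 20, 2314: 35 years, of which 8 contain a Feb 29 — 27×365 + 8×366 = 12783 days.
(2300 is not a leap year (divisible by 100 but not 400).)
May 2314: 31 − 20 = 11 days remain.
Then June (30), July (31): 30 + 31 = 61 days.
August 1–16, 2314: 16 days.
Residual: 88 days.
Total: 12871 days.
12871 mod 7 = 5, so 5 days before Sunday is Tuesday.

Tuesday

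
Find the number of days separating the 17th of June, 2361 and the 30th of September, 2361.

June 2361: 30 − 17 = 13 days remain.
Then July (31), August (31): 31 + 31 = 62 days.
September 1–30, 2361: 30 days.
Total: 13 + 62 + 30 = 105 days.

105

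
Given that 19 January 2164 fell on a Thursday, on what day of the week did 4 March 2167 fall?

Wednesday

Day-of-year of January 19, 2164: 19.
Day-of-year of March 4, 2167: 63.
2164 has 366 days, so 366 − 19 = 347 days remain in 2164.
Full years: 2165: 365; 2166: 365. Sum = 730.
Total: 347 + 730 + 63 = 1140 days.
1140 mod 7 = 6, so 6 days after Thursday is Wednesday.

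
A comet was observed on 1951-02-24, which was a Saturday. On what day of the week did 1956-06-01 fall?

Friday

Day-of-year of February 24, 1951: 55.
Day-of-year of June 1, 1956: 153.
1951 has 365 days, so 365 − 55 = 310 days remain in 1951.
Full years: 1952: 366; 1953: 365; 1954: 365; 1955: 365. Sum = 1461.
Total: 310 + 1461 + 153 = 1924 days.
1924 mod 7 = 6, so 6 days after Saturday is Friday.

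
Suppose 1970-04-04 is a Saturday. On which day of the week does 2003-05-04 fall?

Day-of-year of April 4, 1970: 94.
Day-of-year of May 4, 2003: 124.
1970 has 365 days, so 365 − 94 = 271 days remain in 1970.
Full years 1971–2002: 24 common + 8 leap = 24×365 + 8×366 = 11688 days.
Total: 271 + 11688 + 124 = 12083 days.
12083 mod 7 = 1, so 1 day after Saturday is Sunday.

Sunday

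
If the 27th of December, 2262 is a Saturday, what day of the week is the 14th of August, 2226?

Monday

Count forward from the earlier date (August 14, 2226) to the later (December 27, 2262):
Day-of-year of August 14, 2226: 226.
Day-of-year of December 27, 2262: 361.
2226 has 365 days, so 365 − 226 = 139 days remain in 2226.
Full years 2227–2261: 26 common + 9 leap = 26×365 + 9×366 = 12784 days.
Total: 139 + 12784 + 361 = 13284 days.
13284 mod 7 = 5, so 5 days before Saturday is Monday.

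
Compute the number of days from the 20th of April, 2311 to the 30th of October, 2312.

April 20, 2311 → April 20, 2312: 366 days (2312 is a leap year).
April 2312: 30 − 20 = 10 days remain.
Then May (31), June (30), July (31), August (31), September (30): 31 + 30 + 31 + 31 + 30 = 153 days.
October 1–30, 2312: 30 days.
Residual: 193 days.
Total: 559 days.

559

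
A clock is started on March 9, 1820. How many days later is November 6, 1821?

March 1820: 31 − 9 = 22 days remain.
Then 19 full months totalling 579 days.
November 1–6, 1821: 6 days.
Total: 22 + 579 + 6 = 607 days.

607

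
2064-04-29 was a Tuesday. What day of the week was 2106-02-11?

From April 29, 2064 to April 29, 2105: 41 years, of which 9 contain a Feb 29 — 32×365 + 9×366 = 14974 days.
(2100 is not a leap year (divisible by 100 but not 400).)
April 2105: 30 − 29 = 1 day remains.
Then 9 full months totalling 276 days.
February 1–11, 2106: 11 days (2106 is not a leap year).
Residual: 288 days.
Total: 15262 days.
15262 mod 7 = 2, so 2 days after Tuesday is Thursday.

Thursday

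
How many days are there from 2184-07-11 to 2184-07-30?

Within July 2184: 30 − 11 = 19 days.

19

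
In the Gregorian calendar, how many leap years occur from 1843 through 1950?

Years divisible by 4: 1844, 1848, …, 1948 — 27 in all.
Of these, 1900 is divisible by 100 but not 400, so not leap.
Leap years: 27 − 1 = 26.

26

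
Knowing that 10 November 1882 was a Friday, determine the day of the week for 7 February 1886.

Day-of-year of November 10, 1882: 314.
Day-of-year of February 7, 1886: 38.
1882 has 365 days, so 365 − 314 = 51 days remain in 1882.
Full years: 1883: 365; 1884: 366; 1885: 365. Sum = 1096.
Total: 51 + 1096 + 38 = 1185 days.
1185 mod 7 = 2, so 2 days after Friday is Sunday.

Sunday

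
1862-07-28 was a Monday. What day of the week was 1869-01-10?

July 28, 1862 → July 28, 1863: 365 days.
July 28, 1863 → July 28, 1864: 366 days (1864 is a leap year).
July 28, 1864 → July 28, 1865: 365 days.
July 28, 1865 → July 28, 1866: 365 days.
July 28, 1866 → July 28, 1867: 365 days.
July 28, 1867 → July 28, 1868: 366 days (1868 is a leap year).
July 1868: 31 − 28 = 3 days remain.
Then August (31), September (30), October (31), November (30), December (31): 31 + 30 + 31 + 30 + 31 = 153 days.
January 1–10, 1869: 10 days.
Residual: 166 days.
Total: 2358 days.
2358 mod 7 = 6, so 6 days after Monday is Sunday.

Sunday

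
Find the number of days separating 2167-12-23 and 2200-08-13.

11921

From December 23, 2167 to December 23, 2199: 32 years, of which 8 contain a Feb 29 — 24×365 + 8×366 = 11688 days.
December 2199: 31 − 23 = 8 days remain.
Then January (31), February 2200 (28), March (31), April (30), May (31), June (30), July (31): 31 + 28 + 31 + 30 + 31 + 30 + 31 = 212 days.
August 1–13, 2200: 13 days.
Residual: 233 days.
Total: 11921 days.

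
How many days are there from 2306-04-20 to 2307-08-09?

April 2306: 30 − 20 = 10 days remain.
Then 15 full months totalling 457 days.
August 1–9, 2307: 9 days.
Total: 10 + 457 + 9 = 476 days.

476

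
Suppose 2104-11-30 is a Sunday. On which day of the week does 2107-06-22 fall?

Wednesday

November 30, 2104 → November 30, 2105: 365 days.
November 30, 2105 → November 30, 2106: 365 days.
November 2106: 30 − 30 = 0 days remain.
Then December (31), January (31), February 2107 (28), March (31), April (30), May (31): 31 + 31 + 28 + 31 + 30 + 31 = 182 days.
June 1–22, 2107: 22 days.
Residual: 204 days.
Total: 934 days.
934 mod 7 = 3, so 3 days after Sunday is Wednesday.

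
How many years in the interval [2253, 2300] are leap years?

11

Years divisible by 4 in [2253, 2300]: 2256, 2260, 2264, 2268, 2272, 2276, 2280, 2284, 2288, 2292, 2296, 2300.
Of these, 2300 is divisible by 100 but not 400, so not leap.
Leap years: 12 − 1 = 11.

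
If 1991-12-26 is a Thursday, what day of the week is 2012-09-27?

From December 26, 1991 to December 26, 2011: 20 years, of which 5 contain a Feb 29 — 15×365 + 5×366 = 7305 days.
(2000 is a leap year (divisible by 400).)
December 2011: 31 − 26 = 5 days remain.
Then January (31), February 2012 (29), March (31), April (30), May (31), June (30), July (31), August (31): 31 + 29 + 31 + 30 + 31 + 30 + 31 + 31 = 244 days.
September 1–27, 2012: 27 days.
Residual: 276 days.
Total: 7581 days.
7581 is a multiple of 7, so 2012-09-27 falls on the same weekday: Thursday.

Thursday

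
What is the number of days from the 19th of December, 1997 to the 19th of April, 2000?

852

December 19, 1997 → December 19, 1998: 365 days.
December 19, 1998 → December 19, 1999: 365 days.
December 1999: 31 − 19 = 12 days remain.
Then January (31), February 2000 (29), March (31): 31 + 29 + 31 = 91 days.
April 1–19, 2000: 19 days.
Residual: 122 days.
Total: 852 days.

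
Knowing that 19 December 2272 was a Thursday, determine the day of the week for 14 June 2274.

December 2272: 31 − 19 = 12 days remain.
Then 17 full months totalling 516 days.
June 1–14, 2274: 14 days.
Total: 12 + 516 + 14 = 542 days.
542 mod 7 = 3, so 3 days after Thursday is Sunday.

Sunday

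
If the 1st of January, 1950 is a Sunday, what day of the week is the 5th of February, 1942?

Thursday

Count forward from the earlier date (February 5, 1942) to the later (January 1, 1950):
From February 5, 1942 to February 5, 1949: 7 years, of which 2 contain a Feb 29 — 5×365 + 2×366 = 2557 days.
February 1949: 28 − 5 = 23 days remain (1949 is not a leap year, so February has 28 days).
Then 10 full months totalling 306 days.
January 1, 1950: 1 day.
Residual: 330 days.
Total: 2887 days.
2887 mod 7 = 3, so 3 days before Sunday is Thursday.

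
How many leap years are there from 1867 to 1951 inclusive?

20

Years divisible by 4: 1868, 1872, …, 1948 — 21 in all.
Of these, 1900 is divisible by 100 but not 400, so not leap.
Leap years: 21 − 1 = 20.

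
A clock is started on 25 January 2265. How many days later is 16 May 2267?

841

January 2265: 31 − 25 = 6 days remain.
Then 27 full months totalling 819 days.
May 1–16, 2267: 16 days.
Total: 6 + 819 + 16 = 841 days.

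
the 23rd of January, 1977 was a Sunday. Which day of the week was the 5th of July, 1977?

Tuesday

January 1977: 31 − 23 = 8 days remain.
Then February 1977 (28), March (31), April (30), May (31), June (30): 28 + 31 + 30 + 31 + 30 = 150 days.
July 1–5, 1977: 5 days.
Total: 8 + 150 + 5 = 163 days.
163 mod 7 = 2, so 2 days after Sunday is Tuesday.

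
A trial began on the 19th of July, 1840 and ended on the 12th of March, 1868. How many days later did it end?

10098

From July 19, 1840 to July 19, 1867: 27 years, of which 6 contain a Feb 29 — 21×365 + 6×366 = 9861 days.
July 1867: 31 − 19 = 12 days remain.
Then August (31), September (30), October (31), November (30), December (31), January (31), February 1868 (29): 31 + 30 + 31 + 30 + 31 + 31 + 29 = 213 days.
March 1–12, 1868: 12 days.
Residual: 237 days.
Total: 10098 days.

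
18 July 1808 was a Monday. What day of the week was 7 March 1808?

Monday

Count forward from the earlier date (March 7, 1808) to the later (July 18, 1808):
March 1808: 31 − 7 = 24 days remain.
Then April (30), May (31), June (30): 30 + 31 + 30 = 91 days.
July 1–18, 1808: 18 days.
Total: 24 + 91 + 18 = 133 days.
133 is a multiple of 7, so 7 March 1808 falls on the same weekday: Monday.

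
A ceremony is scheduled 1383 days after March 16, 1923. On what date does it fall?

December 28, 1926

Count 1383 days after March 16, 1923:
March 16, 1923 → March 16, 1924: 366 days (1924 is a leap year).
March 16, 1924 → March 16, 1925: 365 days.
March 16, 1925 → March 16, 1926: 365 days.
March 1926: 31 − 16 = 15 days remain.
Then April (30), May (31), June (30), July (31), August (31), September (30), October (31), November (30): 30 + 31 + 30 + 31 + 31 + 30 + 31 + 30 = 244 days.
December 1–28, 1926: 28 days.
Residual: 287 days.
Total: 1383 days.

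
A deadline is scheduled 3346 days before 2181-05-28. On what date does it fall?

2172-03-30

Count 3346 days before May 28, 2181:
From March 30, 2172 to March 30, 2181: 9 years, of which 2 contain a Feb 29 — 7×365 + 2×366 = 3287 days.
March 2181: 31 − 30 = 1 day remains.
Then April (30): 30 days.
May 1–28, 2181: 28 days.
Residual: 59 days.
Total: 3346 days.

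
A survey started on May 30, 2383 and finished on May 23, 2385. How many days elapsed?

724

May 30, 2383 → May 30, 2384: 366 days (2384 is a leap year).
May 2384: 31 − 30 = 1 day remains.
Then 11 full months totalling 334 days.
May 1–23, 2385: 23 days.
Residual: 358 days.
Total: 724 days.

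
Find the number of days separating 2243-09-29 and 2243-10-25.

26

September 2243: 30 − 29 = 1 day remains.
October 1–25, 2243: 25 days.
Total: 1 + 25 = 26 days.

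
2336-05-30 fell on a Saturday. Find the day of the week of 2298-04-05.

Count forward from the earlier date (April 5, 2298) to the later (May 30, 2336):
Day-of-year of April 5, 2298: 95.
Day-of-year of May 30, 2336: 151.
2298 has 365 days, so 365 − 95 = 270 days remain in 2298.
Full years 2299–2335: 29 common + 8 leap = 29×365 + 8×366 = 13513 days.
Total: 270 + 13513 + 151 = 13934 days.
13934 mod 7 = 4, so 4 days before Saturday is Tuesday.

Tuesday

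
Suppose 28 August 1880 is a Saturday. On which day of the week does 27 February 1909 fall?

Saturday

From August 28, 1880 to August 28, 1908: 28 years, of which 6 contain a Feb 29 — 22×365 + 6×366 = 10226 days.
(1900 is not a leap year (divisible by 100 but not 400).)
August 1908: 31 − 28 = 3 days remain.
Then September (30), October (31), November (30), December (31), January (31): 30 + 31 + 30 + 31 + 31 = 153 days.
February 1–27, 1909: 27 days (1909 is not a leap year).
Residual: 183 days.
Total: 10409 days.
10409 is a multiple of 7, so 27 February 1909 falls on the same weekday: Saturday.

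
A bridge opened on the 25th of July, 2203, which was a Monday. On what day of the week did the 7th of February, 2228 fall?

Thursday

Day-of-year of July 25, 2203: 206.
Day-of-year of February 7, 2228: 38.
2203 has 365 days, so 365 − 206 = 159 days remain in 2203.
Full years 2204–2227: 18 common + 6 leap = 18×365 + 6×366 = 8766 days.
Total: 159 + 8766 + 38 = 8963 days.
8963 mod 7 = 3, so 3 days after Monday is Thursday.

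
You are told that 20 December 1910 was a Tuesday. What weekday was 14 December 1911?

Day-of-year of December 20, 1910: 354.
Day-of-year of December 14, 1911: 348.
1910 has 365 days, so 365 − 354 = 11 days remain in 1910.
Total: 11 + 348 = 359 days.
359 mod 7 = 2, so 2 days after Tuesday is Thursday.

Thursday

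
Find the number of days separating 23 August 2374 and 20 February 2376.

546

August 23, 2374 → August 23, 2375: 365 days.
August 2375: 31 − 23 = 8 days remain.
Then September (30), October (31), November (30), December (31), January (31): 30 + 31 + 30 + 31 + 31 = 153 days.
February 1–20, 2376: 20 days (2376 is a leap year).
Residual: 181 days.
Total: 546 days.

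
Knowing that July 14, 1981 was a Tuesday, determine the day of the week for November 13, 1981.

Friday

July 1981: 31 − 14 = 17 days remain.
Then August (31), September (30), October (31): 31 + 30 + 31 = 92 days.
November 1–13, 1981: 13 days.
Total: 17 + 92 + 13 = 122 days.
122 mod 7 = 3, so 3 days after Tuesday is Friday.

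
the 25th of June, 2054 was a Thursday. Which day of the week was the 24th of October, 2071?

Day-of-year of June 25, 2054: 176.
Day-of-year of October 24, 2071: 297.
2054 has 365 days, so 365 − 176 = 189 days remain in 2054.
Full years 2055–2070: 12 common + 4 leap = 12×365 + 4×366 = 5844 days.
Total: 189 + 5844 + 297 = 6330 days.
6330 mod 7 = 2, so 2 days after Thursday is Saturday.

Saturday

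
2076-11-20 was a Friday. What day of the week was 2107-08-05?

Friday

From November 20, 2076 to November 20, 2106: 30 years, of which 6 contain a Feb 29 — 24×365 + 6×366 = 10956 days.
(2100 is not a leap year (divisible by 100 but not 400).)
November 2106: 30 − 20 = 10 days remain.
Then December (31), January (31), February 2107 (28), March (31), April (30), May (31), June (30), July (31): 31 + 31 + 28 + 31 + 30 + 31 + 30 + 31 = 243 days.
August 1–5, 2107: 5 days.
Residual: 258 days.
Total: 11214 days.
11214 is a multiple of 7, so 2107-08-05 falls on the same weekday: Friday.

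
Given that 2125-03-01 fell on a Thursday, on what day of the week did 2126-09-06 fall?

Day-of-year of March 1, 2125: 60.
Day-of-year of September 6, 2126: 249.
2125 has 365 days, so 365 − 60 = 305 days remain in 2125.
Total: 305 + 249 = 554 days.
554 mod 7 = 1, so 1 day after Thursday is Friday.

Friday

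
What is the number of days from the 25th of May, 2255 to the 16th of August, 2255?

83

May 2255: 31 − 25 = 6 days remain.
Then June (30), July (31): 30 + 31 = 61 days.
August 1–16, 2255: 16 days.
Total: 6 + 61 + 16 = 83 days.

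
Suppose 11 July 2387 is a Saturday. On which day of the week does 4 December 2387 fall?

July 2387: 31 − 11 = 20 days remain.
Then August (31), September (30), October (31), November (30): 31 + 30 + 31 + 30 = 122 days.
December 1–4, 2387: 4 days.
Total: 20 + 122 + 4 = 146 days.
146 mod 7 = 6, so 6 days after Saturday is Friday.

Friday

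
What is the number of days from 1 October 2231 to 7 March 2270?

14037

From October 1, 2231 to October 1, 2269: 38 years, of which 10 contain a Feb 29 — 28×365 + 10×366 = 13880 days.
October 2269: 31 − 1 = 30 days remain.
Then November (30), December (31), January (31), February 2270 (28): 30 + 31 + 31 + 28 = 120 days.
March 1–7, 2270: 7 days.
Residual: 157 days.
Total: 14037 days.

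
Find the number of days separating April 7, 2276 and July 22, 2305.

Day-of-year of April 7, 2276: 98.
Day-of-year of July 22, 2305: 203.
2276 has 366 days, so 366 − 98 = 268 days remain in 2276.
Full years 2277–2304: 22 common + 6 leap = 22×365 + 6×366 = 10226 days.
Total: 268 + 10226 + 203 = 10697 days.

10697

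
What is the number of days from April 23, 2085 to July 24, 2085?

92

April 2085: 30 − 23 = 7 days remain.
Then May (31), June (30): 31 + 30 = 61 days.
July 1–24, 2085: 24 days.
Total: 7 + 61 + 24 = 92 days.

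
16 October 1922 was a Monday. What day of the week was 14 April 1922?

Friday

Count forward from the earlier date (April 14, 1922) to the later (October 16, 1922):
April 1922: 30 − 14 = 16 days remain.
Then May (31), June (30), July (31), August (31), September (30): 31 + 30 + 31 + 31 + 30 = 153 days.
October 1–16, 1922: 16 days.
Total: 16 + 153 + 16 = 185 days.
185 mod 7 = 3, so 3 days before Monday is Friday.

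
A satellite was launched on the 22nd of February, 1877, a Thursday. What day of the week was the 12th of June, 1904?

From February 22, 1877 to February 22, 1904: 27 years, of which 5 contain a Feb 29 — 22×365 + 5×366 = 9860 days.
(1900 is not a leap year (divisible by 100 but not 400).)
February 1904: 29 − 22 = 7 days remain (1904 is a leap year, so February has 29 days).
Then March (31), April (30), May (31): 31 + 30 + 31 = 92 days.
June 1–12, 1904: 12 days.
Residual: 111 days.
Total: 9971 days.
9971 mod 7 = 3, so 3 days after Thursday is Sunday.

Sunday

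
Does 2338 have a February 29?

No

2338 is not a leap year.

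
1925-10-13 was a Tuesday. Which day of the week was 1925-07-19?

Sunday

Count forward from the earlier date (July 19, 1925) to the later (October 13, 1925):
July 1925: 31 − 19 = 12 days remain.
Then August (31), September (30): 31 + 30 = 61 days.
October 1–13, 1925: 13 days.
Total: 12 + 61 + 13 = 86 days.
86 mod 7 = 2, so 2 days before Tuesday is Sunday.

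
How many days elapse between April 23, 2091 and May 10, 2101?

3669

Day-of-year of April 23, 2091: 113.
Day-of-year of May 10, 2101: 130.
2091 has 365 days, so 365 − 113 = 252 days remain in 2091.
Full years 2092–2100: 7 common + 2 leap = 7×365 + 2×366 = 3287 days.
Total: 252 + 3287 + 130 = 3669 days.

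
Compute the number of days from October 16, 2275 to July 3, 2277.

626

October 16, 2275 → October 16, 2276: 366 days (2276 is a leap year).
October 2276: 31 − 16 = 15 days remain.
Then November (30), December (31), January (31), February 2277 (28), March (31), April (30), May (31), June (30): 30 + 31 + 31 + 28 + 31 + 30 + 31 + 30 = 242 days.
July 1–3, 2277: 3 days.
Residual: 260 days.
Total: 626 days.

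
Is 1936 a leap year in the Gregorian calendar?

Yes

1936 is a leap year.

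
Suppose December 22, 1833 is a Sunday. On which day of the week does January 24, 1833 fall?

Count forward from the earlier date (January 24, 1833) to the later (December 22, 1833):
January 1833: 31 − 24 = 7 days remain.
Then 10 full months totalling 303 days.
December 1–22, 1833: 22 days.
Total: 7 + 303 + 22 = 332 days.
332 mod 7 = 3, so 3 days before Sunday is Thursday.

Thursday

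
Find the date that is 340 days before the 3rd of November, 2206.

the 28th of November, 2205

Count 340 days before November 3, 2206:
Day-of-year of November 28, 2205: 332.
Day-of-year of November 3, 2206: 307.
2205 has 365 days, so 365 − 332 = 33 days remain in 2205.
Total: 33 + 307 = 340 days.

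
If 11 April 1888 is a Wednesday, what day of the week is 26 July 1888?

Thursday

April 1888: 30 − 11 = 19 days remain.
Then May (31), June (30): 31 + 30 = 61 days.
July 1–26, 1888: 26 days.
Total: 19 + 61 + 26 = 106 days.
106 mod 7 = 1, so 1 day after Wednesday is Thursday.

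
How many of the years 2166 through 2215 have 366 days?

11

Years divisible by 4 in [2166, 2215]: 2168, 2172, 2176, 2180, 2184, 2188, 2192, 2196, 2200, 2204, 2208, 2212.
Of these, 2200 is divisible by 100 but not 400, so not leap.
Leap years: 12 − 1 = 11.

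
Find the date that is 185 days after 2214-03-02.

2214-09-03

Count 185 days after March 2, 2214:
March 2214: 31 − 2 = 29 days remain.
Then April (30), May (31), June (30), July (31), August (31): 30 + 31 + 30 + 31 + 31 = 153 days.
September 1–3, 2214: 3 days.
Total: 29 + 153 + 3 = 185 days.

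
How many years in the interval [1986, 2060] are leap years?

19

Years divisible by 4: 1988, 1992, …, 2060 — 19 in all.
2000 is divisible by 400, so still leap.
No century exceptions apply. Count: 19.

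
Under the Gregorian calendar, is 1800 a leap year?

1800 is not a leap year (divisible by 100 but not 400).

No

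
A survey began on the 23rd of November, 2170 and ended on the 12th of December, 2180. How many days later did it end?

Day-of-year of November 23, 2170: 327.
Day-of-year of December 12, 2180: 347.
2170 has 365 days, so 365 − 327 = 38 days remain in 2170.
Full years 2171–2179: 7 common + 2 leap = 7×365 + 2×366 = 3287 days.
Total: 38 + 3287 + 347 = 3672 days.

3672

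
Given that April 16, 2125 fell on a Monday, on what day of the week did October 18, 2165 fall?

From April 16, 2125 to April 16, 2165: 40 years, of which 10 contain a Feb 29 — 30×365 + 10×366 = 14610 days.
April 2165: 30 − 16 = 14 days remain.
Then May (31), June (30), July (31), August (31), September (30): 31 + 30 + 31 + 31 + 30 = 153 days.
October 1–18, 2165: 18 days.
Residual: 185 days.
Total: 14795 days.
14795 mod 7 = 4, so 4 days after Monday is Friday.

Friday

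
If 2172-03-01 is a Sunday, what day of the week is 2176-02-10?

Saturday

Day-of-year of March 1, 2172: 61.
Day-of-year of February 10, 2176: 41.
2172 has 366 days, so 366 − 61 = 305 days remain in 2172.
Full years: 2173: 365; 2174: 365; 2175: 365. Sum = 1095.
Total: 305 + 1095 + 41 = 1441 days.
1441 mod 7 = 6, so 6 days after Sunday is Saturday.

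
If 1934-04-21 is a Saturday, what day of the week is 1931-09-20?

Count forward from the earlier date (September 20, 1931) to the later (April 21, 1934):
Day-of-year of September 20, 1931: 263.
Day-of-year of April 21, 1934: 111.
1931 has 365 days, so 365 − 263 = 102 days remain in 1931.
Full years: 1932: 366; 1933: 365. Sum = 731.
Total: 102 + 731 + 111 = 944 days.
944 mod 7 = 6, so 6 days before Saturday is Sunday.

Sunday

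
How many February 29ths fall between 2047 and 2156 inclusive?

Years divisible by 4: 2048, 2052, …, 2156 — 28 in all.
Of these, 2100 is divisible by 100 but not 400, so not leap.
Leap years: 28 − 1 = 27.

27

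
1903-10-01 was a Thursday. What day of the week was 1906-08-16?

Thursday

Day-of-year of October 1, 1903: 274.
Day-of-year of August 16, 1906: 228.
1903 has 365 days, so 365 − 274 = 91 days remain in 1903.
Full years: 1904: 366; 1905: 365. Sum = 731.
Total: 91 + 731 + 228 = 1050 days.
1050 is a multiple of 7, so 1906-08-16 falls on the same weekday: Thursday.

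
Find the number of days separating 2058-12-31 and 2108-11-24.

From December 31, 2058 to December 31, 2107: 49 years, of which 11 contain a Feb 29 — 38×365 + 11×366 = 17896 days.
(2100 is not a leap year (divisible by 100 but not 400).)
December 2107: 31 − 31 = 0 days remain.
Then 10 full months totalling 305 days.
November 1–24, 2108: 24 days.
Residual: 329 days.
Total: 18225 days.

18225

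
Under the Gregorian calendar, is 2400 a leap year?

2400 is a leap year (divisible by 400).

Yes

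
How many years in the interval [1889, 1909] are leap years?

Years divisible by 4 in [1889, 1909]: 1892, 1896, 1900, 1904, 1908.
Of these, 1900 is divisible by 100 but not 400, so not leap.
Leap years: 5 − 1 = 4.

4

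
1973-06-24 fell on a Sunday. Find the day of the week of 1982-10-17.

From June 24, 1973 to June 24, 1982: 9 years, of which 2 contain a Feb 29 — 7×365 + 2×366 = 3287 days.
June 1982: 30 − 24 = 6 days remain.
Then July (31), August (31), September (30): 31 + 31 + 30 = 92 days.
October 1–17, 1982: 17 days.
Residual: 115 days.
Total: 3402 days.
3402 is a multiple of 7, so 1982-10-17 falls on the same weekday: Sunday.

Sunday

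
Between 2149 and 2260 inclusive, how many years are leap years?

Years divisible by 4: 2152, 2156, …, 2260 — 28 in all.
Of these, 2200 is divisible by 100 but not 400, so not leap.
Leap years: 28 − 1 = 27.

27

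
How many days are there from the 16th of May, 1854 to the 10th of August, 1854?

86

May 1854: 31 − 16 = 15 days remain.
Then June (30), July (31): 30 + 31 = 61 days.
August 1–10, 1854: 10 days.
Total: 15 + 61 + 10 = 86 days.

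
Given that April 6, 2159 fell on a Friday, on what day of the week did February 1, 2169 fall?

Day-of-year of April 6, 2159: 96.
Day-of-year of February 1, 2169: 32.
2159 has 365 days, so 365 − 96 = 269 days remain in 2159.
Full years 2160–2168: 6 common + 3 leap = 6×365 + 3×366 = 3288 days.
Total: 269 + 3288 + 32 = 3589 days.
3589 mod 7 = 5, so 5 days after Friday is Wednesday.

Wednesday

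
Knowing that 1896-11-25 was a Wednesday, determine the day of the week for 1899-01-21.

Day-of-year of November 25, 1896: 330.
Day-of-year of January 21, 1899: 21.
1896 has 366 days, so 366 − 330 = 36 days remain in 1896.
Full years: 1897: 365; 1898: 365. Sum = 730.
Total: 36 + 730 + 21 = 787 days.
787 mod 7 = 3, so 3 days after Wednesday is Saturday.

Saturday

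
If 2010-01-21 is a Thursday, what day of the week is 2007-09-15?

Saturday

Count forward from the earlier date (September 15, 2007) to the later (January 21, 2010):
September 15, 2007 → September 15, 2008: 366 days (2008 is a leap year).
September 15, 2008 → September 15, 2009: 365 days.
September 2009: 30 − 15 = 15 days remain.
Then October (31), November (30), December (31): 31 + 30 + 31 = 92 days.
January 1–21, 2010: 21 days.
Residual: 128 days.
Total: 859 days.
859 mod 7 = 5, so 5 days before Thursday is Saturday.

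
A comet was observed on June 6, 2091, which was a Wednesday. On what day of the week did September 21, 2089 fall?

Count forward from the earlier date (September 21, 2089) to the later (June 6, 2091):
September 2089: 30 − 21 = 9 days remain.
Then 20 full months totalling 608 days.
June 1–6, 2091: 6 days.
Total: 9 + 608 + 6 = 623 days.
623 is a multiple of 7, so September 21, 2089 falls on the same weekday: Wednesday.

Wednesday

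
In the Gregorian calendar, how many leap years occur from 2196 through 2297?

Years divisible by 4: 2196, 2200, …, 2296 — 26 in all.
Of these, 2200 is divisible by 100 but not 400, so not leap.
Leap years: 26 − 1 = 25.

25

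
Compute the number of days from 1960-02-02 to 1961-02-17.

February 1960: 29 − 2 = 27 days remain (1960 is a leap year, so February has 29 days).
Then 11 full months totalling 337 days.
February 1–17, 1961: 17 days (1961 is not a leap year).
Total: 27 + 337 + 17 = 381 days.

381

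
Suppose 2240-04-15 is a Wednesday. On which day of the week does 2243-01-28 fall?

Saturday

April 15, 2240 → April 15, 2241: 365 days.
April 15, 2241 → April 15, 2242: 365 days.
April 2242: 30 − 15 = 15 days remain.
Then May (31), June (30), July (31), August (31), September (30), October (31), November (30), December (31): 31 + 30 + 31 + 31 + 30 + 31 + 30 + 31 = 245 days.
January 1–28, 2243: 28 days.
Residual: 288 days.
Total: 1018 days.
1018 mod 7 = 3, so 3 days after Wednesday is Saturday.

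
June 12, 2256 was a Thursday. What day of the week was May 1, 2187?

Count forward from the earlier date (May 1, 2187) to the later (June 12, 2256):
Day-of-year of May 1, 2187: 121.
Day-of-year of June 12, 2256: 164.
2187 has 365 days, so 365 − 121 = 244 days remain in 2187.
Full years 2188–2255: 52 common + 16 leap = 52×365 + 16×366 = 24836 days.
Total: 244 + 24836 + 164 = 25244 days.
25244 mod 7 = 2, so 2 days before Thursday is Tuesday.

Tuesday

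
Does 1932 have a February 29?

1932 is a leap year.

Yes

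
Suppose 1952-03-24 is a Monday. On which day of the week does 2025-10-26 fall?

Sunday

Day-of-year of March 24, 1952: 84.
Day-of-year of October 26, 2025: 299.
1952 has 366 days, so 366 − 84 = 282 days remain in 1952.
Full years 1953–2024: 54 common + 18 leap = 54×365 + 18×366 = 26298 days.
Total: 282 + 26298 + 299 = 26879 days.
26879 mod 7 = 6, so 6 days after Monday is Sunday.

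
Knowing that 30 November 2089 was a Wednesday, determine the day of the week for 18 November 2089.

Count forward from the earlier date (November 18, 2089) to the later (November 30, 2089):
Within November 2089: 30 − 18 = 12 days.
12 mod 7 = 5, so 5 days before Wednesday is Friday.

Friday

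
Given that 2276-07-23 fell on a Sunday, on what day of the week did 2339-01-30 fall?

From July 23, 2276 to July 23, 2338: 62 years, of which 14 contain a Feb 29 — 48×365 + 14×366 = 22644 days.
(2300 is not a leap year (divisible by 100 but not 400).)
July 2338: 31 − 23 = 8 days remain.
Then August (31), September (30), October (31), November (30), December (31): 31 + 30 + 31 + 30 + 31 = 153 days.
January 1–30, 2339: 30 days.
Residual: 191 days.
Total: 22835 days.
22835 mod 7 = 1, so 1 day after Sunday is Monday.

Monday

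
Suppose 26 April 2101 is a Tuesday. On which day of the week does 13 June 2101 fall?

April 2101: 30 − 26 = 4 days remain.
Then May (31): 31 days.
June 1–13, 2101: 13 days.
Total: 4 + 31 + 13 = 48 days.
48 mod 7 = 6, so 6 days after Tuesday is Monday.

Monday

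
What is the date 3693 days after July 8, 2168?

August 18, 2178

Count 3693 days after July 8, 2168:
Day-of-year of July 8, 2168: 190.
Day-of-year of August 18, 2178: 230.
2168 has 366 days, so 366 − 190 = 176 days remain in 2168.
Full years 2169–2177: 7 common + 2 leap = 7×365 + 2×366 = 3287 days.
Total: 176 + 3287 + 230 = 3693 days.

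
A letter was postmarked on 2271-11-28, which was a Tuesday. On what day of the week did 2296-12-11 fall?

Friday

Day-of-year of November 28, 2271: 332.
Day-of-year of December 11, 2296: 346.
2271 has 365 days, so 365 − 332 = 33 days remain in 2271.
Full years 2272–2295: 18 common + 6 leap = 18×365 + 6×366 = 8766 days.
Total: 33 + 8766 + 346 = 9145 days.
9145 mod 7 = 3, so 3 days after Tuesday is Friday.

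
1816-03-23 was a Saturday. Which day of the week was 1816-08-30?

March 1816: 31 − 23 = 8 days remain.
Then April (30), May (31), June (30), July (31): 30 + 31 + 30 + 31 = 122 days.
August 1–30, 1816: 30 days.
Total: 8 + 122 + 30 = 160 days.
160 mod 7 = 6, so 6 days after Saturday is Friday.

Friday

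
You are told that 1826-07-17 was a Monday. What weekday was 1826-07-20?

Thursday

Within July 1826: 20 − 17 = 3 days.
3 mod 7 = 3, so 3 days after Monday is Thursday.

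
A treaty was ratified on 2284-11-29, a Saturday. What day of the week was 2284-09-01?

Count forward from the earlier date (September 1, 2284) to the later (November 29, 2284):
September 2284: 30 − 1 = 29 days remain.
Then October (31): 31 days.
November 1–29, 2284: 29 days.
Total: 29 + 31 + 29 = 89 days.
89 mod 7 = 5, so 5 days before Saturday is Monday.

Monday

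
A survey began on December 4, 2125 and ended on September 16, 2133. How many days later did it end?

2843

From December 4, 2125 to December 4, 2132: 7 years, of which 2 contain a Feb 29 — 5×365 + 2×366 = 2557 days.
December 2132: 31 − 4 = 27 days remain.
Then January (31), February 2133 (28), March (31), April (30), May (31), June (30), July (31), August (31): 31 + 28 + 31 + 30 + 31 + 30 + 31 + 31 = 243 days.
September 1–16, 2133: 16 days.
Residual: 286 days.
Total: 2843 days.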